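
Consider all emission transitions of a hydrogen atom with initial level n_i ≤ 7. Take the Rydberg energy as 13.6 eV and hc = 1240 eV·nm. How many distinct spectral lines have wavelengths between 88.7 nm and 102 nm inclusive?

4

Enumerate all n_i → n_f pairs with 1 ≤ n_f < n_i ≤ 7 and compute λ = 1240 / [13.6·1·(1/n_f² − 1/n_i²)].
Lines falling in [88.7, 102] nm: 7→1 (93.08 nm), 6→1 (93.78 nm), 5→1 (94.98 nm), 4→1 (97.25 nm).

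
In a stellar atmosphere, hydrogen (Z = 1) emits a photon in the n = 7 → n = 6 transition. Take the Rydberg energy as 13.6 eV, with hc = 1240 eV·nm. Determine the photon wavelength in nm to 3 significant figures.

12400 nm

ΔE = 13.60 × (1/6² − 1/7²) = 13.60 × 0.007370 = 0.1002 eV.
λ = hc/ΔE = 1240 / 0.1002 = 12400 nm.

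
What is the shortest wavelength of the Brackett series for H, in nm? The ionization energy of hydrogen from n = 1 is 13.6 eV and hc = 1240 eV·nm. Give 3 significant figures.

1460 nm

The Brackett series has lower level n_f = 4; the series limit corresponds to n_i → ∞.
ΔE_max = 13.6 × 1 / 4² = 0.8500 eV.
λ_min = 1240 / 0.8500 = 1460 nm.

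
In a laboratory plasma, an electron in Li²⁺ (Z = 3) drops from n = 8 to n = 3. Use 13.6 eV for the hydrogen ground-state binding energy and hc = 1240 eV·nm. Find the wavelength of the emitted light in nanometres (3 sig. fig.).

For Z = 3 the level energies scale as Z², so the effective Rydberg energy is 13.6 × 9 = 122.4 eV.
ΔE = 122.4 × (1/3² − 1/8²) = 122.4 × 0.09549 = 11.69 eV.
λ = hc/ΔE = 1240 / 11.69 = 106 nm.

106 nm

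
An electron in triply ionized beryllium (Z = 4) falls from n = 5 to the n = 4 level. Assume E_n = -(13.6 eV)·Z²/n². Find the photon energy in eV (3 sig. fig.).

4.90 eV

The Bohr energies scale as Z², so for Z = 4: E_n = −217.6/n² eV.
E_5 = −217.6/25 = −8.704 eV and E_4 = −217.6/16 = −13.60 eV.
The photon energy is |E_5 − E_4| = 4.90 eV.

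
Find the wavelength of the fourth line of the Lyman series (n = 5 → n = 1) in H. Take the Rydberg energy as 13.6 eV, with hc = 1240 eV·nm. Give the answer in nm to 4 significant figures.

94.98 nm

The Lyman series terminates on n_f = 1; the fourth line has n_i = 1+4 = 5.
ΔE = 13.60 × (1/1² − 1/5²) = 13.06 eV.
λ = 1240 / 13.06 = 94.98 nm.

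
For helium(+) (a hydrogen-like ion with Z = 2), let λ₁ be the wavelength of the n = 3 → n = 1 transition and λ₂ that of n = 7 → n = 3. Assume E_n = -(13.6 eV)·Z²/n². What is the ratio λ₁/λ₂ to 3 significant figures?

λ ∝ 1/ΔE ∝ 1/(1/n_f² − 1/n_i²), and the Z² and hc factors cancel in the ratio.
λ₁/λ₂ = (1/3² − 1/7²)/(1/1² − 1/3²) = 0.09070/0.8889 = 0.102.

0.102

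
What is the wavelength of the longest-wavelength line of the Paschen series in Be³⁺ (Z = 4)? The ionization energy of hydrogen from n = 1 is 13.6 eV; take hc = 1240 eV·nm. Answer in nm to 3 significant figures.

117 nm

The Paschen series terminates on n_f = 3; the first line has n_i = 3+1 = 4.
ΔE = 217.6 × (1/3² − 1/4²) = 10.58 eV.
λ = 1240 / 10.58 = 117 nm.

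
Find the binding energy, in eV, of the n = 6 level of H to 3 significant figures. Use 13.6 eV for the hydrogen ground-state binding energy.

0.378 eV

E_6 = −13.60/36 = −0.378 eV, so ionization (to E = 0) requires 0.378 eV.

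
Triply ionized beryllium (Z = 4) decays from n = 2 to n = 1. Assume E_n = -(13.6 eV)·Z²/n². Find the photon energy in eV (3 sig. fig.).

The Bohr energies scale as Z², so for Z = 4: E_n = −217.6/n² eV.
E_2 = −217.6/4 = −54.40 eV and E_1 = −217.6/1 = −217.6 eV.
The photon energy is |E_2 − E_1| = 163 eV.

163 eV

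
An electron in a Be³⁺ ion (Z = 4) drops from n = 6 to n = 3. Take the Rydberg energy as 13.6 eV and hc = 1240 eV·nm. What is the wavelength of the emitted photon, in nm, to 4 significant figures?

For Z = 4 the level energies scale as Z², so the effective Rydberg energy is 13.6 × 16 = 217.6 eV.
ΔE = 217.6 × (1/3² − 1/6²) = 217.6 × 0.08333 = 18.13 eV.
λ = hc/ΔE = 1240 / 18.13 = 68.38 nm.

68.38 nm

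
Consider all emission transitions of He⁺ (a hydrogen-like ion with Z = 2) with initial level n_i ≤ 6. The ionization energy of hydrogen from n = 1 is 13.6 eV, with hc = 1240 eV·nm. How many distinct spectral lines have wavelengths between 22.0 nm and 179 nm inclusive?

9

Enumerate all n_i → n_f pairs with 1 ≤ n_f < n_i ≤ 6 and compute λ = 1240 / [13.6·4·(1/n_f² − 1/n_i²)].
Lines falling in [22.0, 179] nm: 6→1 (23.45 nm), 5→1 (23.74 nm), 4→1 (24.31 nm), 3→1 (25.64 nm), 2→1 (30.39 nm), 6→2 (102.6 nm), 5→2 (108.5 nm), 4→2 (121.6 nm), 3→2 (164.1 nm).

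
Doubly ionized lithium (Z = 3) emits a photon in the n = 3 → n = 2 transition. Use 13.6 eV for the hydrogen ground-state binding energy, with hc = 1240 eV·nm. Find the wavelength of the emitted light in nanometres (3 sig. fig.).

For Z = 3 the level energies scale as Z², so the effective Rydberg energy is 13.6 × 9 = 122.4 eV.
ΔE = 122.4 × (1/2² − 1/3²) = 122.4 × 0.1389 = 17.00 eV.
λ = hc/ΔE = 1240 / 17.00 = 72.9 nm.

72.9 nm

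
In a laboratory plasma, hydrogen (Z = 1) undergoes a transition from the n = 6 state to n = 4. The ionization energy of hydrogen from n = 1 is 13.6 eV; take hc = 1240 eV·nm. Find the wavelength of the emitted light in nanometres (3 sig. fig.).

ΔE = 13.60 × (1/4² − 1/6²) = 13.60 × 0.03472 = 0.4722 eV.
λ = hc/ΔE = 1240 / 0.4722 = 2630 nm.

2630 nm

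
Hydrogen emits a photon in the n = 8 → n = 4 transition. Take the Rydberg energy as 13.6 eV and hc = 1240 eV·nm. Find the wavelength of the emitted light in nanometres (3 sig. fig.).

ΔE = 13.60 × (1/4² − 1/8²) = 13.60 × 0.04688 = 0.6375 eV.
λ = hc/ΔE = 1240 / 0.6375 = 1950 nm.

1950 nm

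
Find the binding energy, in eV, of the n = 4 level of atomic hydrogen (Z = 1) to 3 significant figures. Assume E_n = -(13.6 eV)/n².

0.850 eV

E_4 = −13.60/16 = −0.850 eV, so ionization (to E = 0) requires 0.850 eV.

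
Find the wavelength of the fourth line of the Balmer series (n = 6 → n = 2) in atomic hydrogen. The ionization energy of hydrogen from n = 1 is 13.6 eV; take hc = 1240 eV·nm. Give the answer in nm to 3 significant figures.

410 nm

The Balmer series terminates on n_f = 2; the fourth line has n_i = 2+4 = 6.
ΔE = 13.60 × (1/2² − 1/6²) = 3.022 eV.
λ = 1240 / 3.022 = 410 nm.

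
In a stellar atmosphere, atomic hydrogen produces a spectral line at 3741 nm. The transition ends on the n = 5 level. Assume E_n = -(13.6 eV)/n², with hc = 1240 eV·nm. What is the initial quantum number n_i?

The photon energy is ΔE = hc/λ = 1240 / 3741 = 0.3315 eV.
With Z = 1, ΔE = 13.60 × (1/n_f² − 1/n_i²), so 1/n_f² − 1/n_i² = 0.02437.
With n_f = 5: 1/n_i² = 1/25 − 0.02437 = 0.01563, so n_i ≈ 8.00.

n_i = 8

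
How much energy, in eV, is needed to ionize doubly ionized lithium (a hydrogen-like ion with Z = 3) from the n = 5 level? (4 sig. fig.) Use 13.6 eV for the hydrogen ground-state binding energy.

4.896 eV

E_n = −13.6 Z²/n² = −122.4/n² eV for Z = 3.
E_5 = −122.4/25 = −4.896 eV, so ionization (to E = 0) requires 4.896 eV.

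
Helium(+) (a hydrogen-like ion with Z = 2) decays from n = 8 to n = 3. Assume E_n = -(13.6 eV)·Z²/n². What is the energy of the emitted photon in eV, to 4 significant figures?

5.194 eV

The Bohr energies scale as Z², so for Z = 2: E_n = −54.40/n² eV.
E_8 = −54.40/64 = −0.8500 eV and E_3 = −54.40/9 = −6.044 eV.
The photon energy is |E_8 − E_3| = 5.194 eV.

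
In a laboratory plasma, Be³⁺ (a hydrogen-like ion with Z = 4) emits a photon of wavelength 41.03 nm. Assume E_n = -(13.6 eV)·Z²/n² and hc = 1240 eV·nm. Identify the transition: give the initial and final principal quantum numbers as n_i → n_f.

n_i = 3, n_f = 2

The photon energy is ΔE = hc/λ = 1240 / 41.03 = 30.22 eV.
With Z = 4, ΔE = 217.6 × (1/n_f² − 1/n_i²), so 1/n_f² − 1/n_i² = 0.1389.
Trying n_f = 2 gives 1/n_i² = 0.1111, i.e. n_i ≈ 3; this pair matches.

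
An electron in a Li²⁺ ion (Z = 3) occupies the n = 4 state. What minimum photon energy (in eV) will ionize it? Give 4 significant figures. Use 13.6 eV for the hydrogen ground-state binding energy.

E_n = −13.6 Z²/n² = −122.4/n² eV for Z = 3.
E_4 = −122.4/16 = −7.650 eV, so ionization (to E = 0) requires 7.650 eV.

7.650 eV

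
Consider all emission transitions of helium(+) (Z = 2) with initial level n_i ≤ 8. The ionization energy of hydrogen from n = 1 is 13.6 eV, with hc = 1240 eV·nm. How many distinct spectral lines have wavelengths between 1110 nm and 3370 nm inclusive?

4

Enumerate all n_i → n_f pairs with 1 ≤ n_f < n_i ≤ 8 and compute λ = 1240 / [13.6·4·(1/n_f² − 1/n_i²)].
Lines falling in [1110, 3370] nm: 7→5 (1163 nm), 6→5 (1865 nm), 8→6 (1876 nm), 7→6 (3093 nm).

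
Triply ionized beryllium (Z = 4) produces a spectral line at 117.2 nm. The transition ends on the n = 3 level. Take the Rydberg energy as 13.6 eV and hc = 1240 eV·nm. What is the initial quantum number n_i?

n_i = 4

The photon energy is ΔE = hc/λ = 1240 / 117.2 = 10.58 eV.
With Z = 4, ΔE = 217.6 × (1/n_f² − 1/n_i²), so 1/n_f² − 1/n_i² = 0.04862.
With n_f = 3: 1/n_i² = 1/9 − 0.04862 = 0.06249, so n_i ≈ 4.00.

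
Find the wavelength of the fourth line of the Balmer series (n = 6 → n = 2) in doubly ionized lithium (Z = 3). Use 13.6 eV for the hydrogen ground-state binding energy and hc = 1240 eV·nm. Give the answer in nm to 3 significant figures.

The Balmer series terminates on n_f = 2; the fourth line has n_i = 2+4 = 6.
ΔE = 122.4 × (1/2² − 1/6²) = 27.20 eV.
λ = 1240 / 27.20 = 45.6 nm.

45.6 nm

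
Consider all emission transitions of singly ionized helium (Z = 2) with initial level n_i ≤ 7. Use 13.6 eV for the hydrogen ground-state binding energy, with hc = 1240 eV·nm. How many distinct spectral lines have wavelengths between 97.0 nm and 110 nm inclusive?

Enumerate all n_i → n_f pairs with 1 ≤ n_f < n_i ≤ 7 and compute λ = 1240 / [13.6·4·(1/n_f² − 1/n_i²)].
Lines falling in [97.0, 110] nm: 7→2 (99.28 nm), 6→2 (102.6 nm), 5→2 (108.5 nm).

3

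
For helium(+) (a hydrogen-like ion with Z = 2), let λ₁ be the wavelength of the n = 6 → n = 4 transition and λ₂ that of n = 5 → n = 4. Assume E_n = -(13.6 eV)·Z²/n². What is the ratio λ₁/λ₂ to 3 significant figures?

λ ∝ 1/ΔE ∝ 1/(1/n_f² − 1/n_i²), and the Z² and hc factors cancel in the ratio.
λ₁/λ₂ = (1/4² − 1/5²)/(1/4² − 1/6²) = 0.02250/0.03472 = 0.648.

0.648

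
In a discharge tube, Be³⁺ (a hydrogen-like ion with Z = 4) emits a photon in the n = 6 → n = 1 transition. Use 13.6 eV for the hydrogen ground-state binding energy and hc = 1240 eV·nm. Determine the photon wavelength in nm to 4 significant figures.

For Z = 4 the level energies scale as Z², so the effective Rydberg energy is 13.6 × 16 = 217.6 eV.
ΔE = 217.6 × (1/1² − 1/6²) = 217.6 × 0.9722 = 211.6 eV.
λ = hc/ΔE = 1240 / 211.6 = 5.861 nm.

5.861 nm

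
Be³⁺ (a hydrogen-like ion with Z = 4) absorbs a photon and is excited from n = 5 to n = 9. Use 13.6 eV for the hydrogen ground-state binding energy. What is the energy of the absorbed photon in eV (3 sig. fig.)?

6.02 eV

The Bohr energies scale as Z², so for Z = 4: E_n = −217.6/n² eV.
E_9 = −217.6/81 = −2.686 eV and E_5 = −217.6/25 = −8.704 eV.
The photon energy is |E_9 − E_5| = 6.02 eV.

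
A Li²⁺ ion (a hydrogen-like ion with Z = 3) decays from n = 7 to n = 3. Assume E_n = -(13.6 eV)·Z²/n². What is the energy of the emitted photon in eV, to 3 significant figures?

11.1 eV

The Bohr energies scale as Z², so for Z = 3: E_n = −122.4/n² eV.
E_7 = −122.4/49 = −2.498 eV and E_3 = −122.4/9 = −13.60 eV.
The photon energy is |E_7 − E_3| = 11.1 eV.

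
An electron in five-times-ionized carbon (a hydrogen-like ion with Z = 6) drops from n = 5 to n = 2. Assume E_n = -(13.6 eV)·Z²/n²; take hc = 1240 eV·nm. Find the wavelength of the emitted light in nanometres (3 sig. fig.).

12.1 nm

For Z = 6 the level energies scale as Z², so the effective Rydberg energy is 13.6 × 36 = 489.6 eV.
ΔE = 489.6 × (1/2² − 1/5²) = 489.6 × 0.2100 = 102.8 eV.
λ = hc/ΔE = 1240 / 102.8 = 12.1 nm.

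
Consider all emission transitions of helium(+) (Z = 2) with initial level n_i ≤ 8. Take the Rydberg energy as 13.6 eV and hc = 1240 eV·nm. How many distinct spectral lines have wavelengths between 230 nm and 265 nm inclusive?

Enumerate all n_i → n_f pairs with 1 ≤ n_f < n_i ≤ 8 and compute λ = 1240 / [13.6·4·(1/n_f² − 1/n_i²)].
Lines falling in [230, 265] nm: 8→3 (238.7 nm), 7→3 (251.3 nm).

2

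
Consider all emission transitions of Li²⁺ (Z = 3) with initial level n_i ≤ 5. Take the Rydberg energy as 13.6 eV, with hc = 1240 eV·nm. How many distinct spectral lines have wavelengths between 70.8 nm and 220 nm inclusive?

Enumerate all n_i → n_f pairs with 1 ≤ n_f < n_i ≤ 5 and compute λ = 1240 / [13.6·9·(1/n_f² − 1/n_i²)].
Lines falling in [70.8, 220] nm: 3→2 (72.94 nm), 5→3 (142.5 nm), 4→3 (208.4 nm).

3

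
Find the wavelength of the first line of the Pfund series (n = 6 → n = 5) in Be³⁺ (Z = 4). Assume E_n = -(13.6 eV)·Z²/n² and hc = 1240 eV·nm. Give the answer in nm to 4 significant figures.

The Pfund series terminates on n_f = 5; the first line has n_i = 5+1 = 6.
ΔE = 217.6 × (1/5² − 1/6²) = 2.660 eV.
λ = 1240 / 2.660 = 466.2 nm.

466.2 nm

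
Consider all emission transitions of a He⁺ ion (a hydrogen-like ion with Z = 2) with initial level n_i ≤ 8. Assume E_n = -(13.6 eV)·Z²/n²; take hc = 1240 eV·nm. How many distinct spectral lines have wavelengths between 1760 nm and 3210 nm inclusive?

Enumerate all n_i → n_f pairs with 1 ≤ n_f < n_i ≤ 8 and compute λ = 1240 / [13.6·4·(1/n_f² − 1/n_i²)].
Lines falling in [1760, 3210] nm: 6→5 (1865 nm), 8→6 (1876 nm), 7→6 (3093 nm).

3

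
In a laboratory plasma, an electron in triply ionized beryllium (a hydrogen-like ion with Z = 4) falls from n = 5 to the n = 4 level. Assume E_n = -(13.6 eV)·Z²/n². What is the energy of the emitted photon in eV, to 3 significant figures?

4.90 eV

The Bohr energies scale as Z², so for Z = 4: E_n = −217.6/n² eV.
E_5 = −217.6/25 = −8.704 eV and E_4 = −217.6/16 = −13.60 eV.
The photon energy is |E_5 − E_4| = 4.90 eV.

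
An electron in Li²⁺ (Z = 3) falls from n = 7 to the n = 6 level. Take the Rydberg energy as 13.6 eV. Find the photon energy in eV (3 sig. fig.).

0.902 eV

The Bohr energies scale as Z², so for Z = 3: E_n = −122.4/n² eV.
E_7 = −122.4/49 = −2.498 eV and E_6 = −122.4/36 = −3.400 eV.
The photon energy is |E_7 − E_6| = 0.902 eV.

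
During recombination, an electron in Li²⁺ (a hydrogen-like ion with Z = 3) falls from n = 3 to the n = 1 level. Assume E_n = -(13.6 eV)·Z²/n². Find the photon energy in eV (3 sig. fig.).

The Bohr energies scale as Z², so for Z = 3: E_n = −122.4/n² eV.
E_3 = −122.4/9 = −13.60 eV and E_1 = −122.4/1 = −122.4 eV.
The photon energy is |E_3 − E_1| = 109 eV.

109 eV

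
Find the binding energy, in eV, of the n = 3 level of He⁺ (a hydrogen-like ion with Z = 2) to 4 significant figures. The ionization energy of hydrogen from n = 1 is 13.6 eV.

E_n = −13.6 Z²/n² = −54.40/n² eV for Z = 2.
E_3 = −54.40/9 = −6.044 eV, so ionization (to E = 0) requires 6.044 eV.

6.044 eV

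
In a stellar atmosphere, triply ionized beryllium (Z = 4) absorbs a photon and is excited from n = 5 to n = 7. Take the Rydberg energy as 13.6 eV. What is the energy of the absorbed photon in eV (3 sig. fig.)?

The Bohr energies scale as Z², so for Z = 4: E_n = −217.6/n² eV.
E_7 = −217.6/49 = −4.441 eV and E_5 = −217.6/25 = −8.704 eV.
The photon energy is |E_7 − E_5| = 4.26 eV.

4.26 eV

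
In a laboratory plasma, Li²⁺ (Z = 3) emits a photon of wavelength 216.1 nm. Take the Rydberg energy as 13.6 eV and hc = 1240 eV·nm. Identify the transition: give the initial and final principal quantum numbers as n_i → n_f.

The photon energy is ΔE = hc/λ = 1240 / 216.1 = 5.738 eV.
With Z = 3, ΔE = 122.4 × (1/n_f² − 1/n_i²), so 1/n_f² − 1/n_i² = 0.04688.
Trying n_f = 4 gives 1/n_i² = 0.01562, i.e. n_i ≈ 8; this pair matches.

n_i = 8, n_f = 4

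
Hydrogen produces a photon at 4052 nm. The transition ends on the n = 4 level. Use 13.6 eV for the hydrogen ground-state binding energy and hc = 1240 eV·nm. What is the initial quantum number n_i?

n_i = 5

The photon energy is ΔE = hc/λ = 1240 / 4052 = 0.3060 eV.
With Z = 1, ΔE = 13.60 × (1/n_f² − 1/n_i²), so 1/n_f² − 1/n_i² = 0.02250.
With n_f = 4: 1/n_i² = 1/16 − 0.02250 = 0.04000, so n_i ≈ 5.00.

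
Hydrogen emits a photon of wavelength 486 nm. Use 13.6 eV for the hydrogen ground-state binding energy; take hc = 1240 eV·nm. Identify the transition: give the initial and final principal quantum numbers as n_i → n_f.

The photon energy is ΔE = hc/λ = 1240 / 486 = 2.551 eV.
With Z = 1, ΔE = 13.60 × (1/n_f² − 1/n_i²), so 1/n_f² − 1/n_i² = 0.1876.
Trying n_f = 2 gives 1/n_i² = 0.06239, i.e. n_i ≈ 4; this pair matches.

n_i = 4, n_f = 2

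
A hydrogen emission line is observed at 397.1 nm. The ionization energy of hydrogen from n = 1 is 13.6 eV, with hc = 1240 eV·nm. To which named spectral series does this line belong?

Balmer

ΔE = 1240/397.1 = 3.123 eV.
This matches 13.6 × (1/2² − 1/7²), so n_f = 2: the Balmer series.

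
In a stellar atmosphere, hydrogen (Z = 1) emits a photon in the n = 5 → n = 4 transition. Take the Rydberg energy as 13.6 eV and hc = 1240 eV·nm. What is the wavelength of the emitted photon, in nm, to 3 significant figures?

4050 nm

ΔE = 13.60 × (1/4² − 1/5²) = 13.60 × 0.02250 = 0.3060 eV.
λ = hc/ΔE = 1240 / 0.3060 = 4050 nm.
This line belongs to the Brackett series.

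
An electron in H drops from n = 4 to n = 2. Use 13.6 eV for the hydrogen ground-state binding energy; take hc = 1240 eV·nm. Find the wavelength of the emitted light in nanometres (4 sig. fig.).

486.3 nm

ΔE = 13.60 × (1/2² − 1/4²) = 13.60 × 0.1875 = 2.550 eV.
λ = hc/ΔE = 1240 / 2.550 = 486.3 nm.
This line belongs to the Balmer series.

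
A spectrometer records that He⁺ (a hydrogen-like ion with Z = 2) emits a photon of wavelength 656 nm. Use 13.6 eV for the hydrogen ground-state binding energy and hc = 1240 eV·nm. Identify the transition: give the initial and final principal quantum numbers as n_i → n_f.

The photon energy is ΔE = hc/λ = 1240 / 656 = 1.890 eV.
With Z = 2, ΔE = 54.40 × (1/n_f² − 1/n_i²), so 1/n_f² − 1/n_i² = 0.03475.
Trying n_f = 4 gives 1/n_i² = 0.02775, i.e. n_i ≈ 6; this pair matches.

n_i = 6, n_f = 4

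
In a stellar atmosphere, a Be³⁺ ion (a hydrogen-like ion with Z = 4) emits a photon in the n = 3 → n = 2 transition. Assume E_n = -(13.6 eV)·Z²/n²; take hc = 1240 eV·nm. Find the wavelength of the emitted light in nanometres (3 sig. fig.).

For Z = 4 the level energies scale as Z², so the effective Rydberg energy is 13.6 × 16 = 217.6 eV.
ΔE = 217.6 × (1/2² − 1/3²) = 217.6 × 0.1389 = 30.22 eV.
λ = hc/ΔE = 1240 / 30.22 = 41.0 nm.

41.0 nm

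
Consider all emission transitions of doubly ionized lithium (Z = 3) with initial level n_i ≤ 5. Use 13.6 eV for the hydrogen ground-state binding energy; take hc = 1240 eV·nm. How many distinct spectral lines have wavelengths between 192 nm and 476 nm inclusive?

2

Enumerate all n_i → n_f pairs with 1 ≤ n_f < n_i ≤ 5 and compute λ = 1240 / [13.6·9·(1/n_f² − 1/n_i²)].
Lines falling in [192, 476] nm: 4→3 (208.4 nm), 5→4 (450.3 nm).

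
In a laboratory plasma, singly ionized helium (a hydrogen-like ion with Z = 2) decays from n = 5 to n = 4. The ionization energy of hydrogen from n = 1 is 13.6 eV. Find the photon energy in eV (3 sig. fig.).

1.22 eV

The Bohr energies scale as Z², so for Z = 2: E_n = −54.40/n² eV.
E_5 = −54.40/25 = −2.176 eV and E_4 = −54.40/16 = −3.400 eV.
The photon energy is |E_5 − E_4| = 1.22 eV.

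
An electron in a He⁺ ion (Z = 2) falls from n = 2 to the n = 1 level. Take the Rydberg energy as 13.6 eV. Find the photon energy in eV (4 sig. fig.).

The Bohr energies scale as Z², so for Z = 2: E_n = −54.40/n² eV.
E_2 = −54.40/4 = −13.60 eV and E_1 = −54.40/1 = −54.40 eV.
The photon energy is |E_2 − E_1| = 40.80 eV.

40.80 eV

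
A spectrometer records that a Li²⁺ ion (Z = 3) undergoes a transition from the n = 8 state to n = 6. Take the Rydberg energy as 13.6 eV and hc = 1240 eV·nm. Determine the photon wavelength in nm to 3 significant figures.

For Z = 3 the level energies scale as Z², so the effective Rydberg energy is 13.6 × 9 = 122.4 eV.
ΔE = 122.4 × (1/6² − 1/8²) = 122.4 × 0.01215 = 1.488 eV.
λ = hc/ΔE = 1240 / 1.488 = 834 nm.

834 nm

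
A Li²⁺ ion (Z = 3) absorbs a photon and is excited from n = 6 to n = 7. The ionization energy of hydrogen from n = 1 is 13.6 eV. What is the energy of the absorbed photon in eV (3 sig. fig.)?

The Bohr energies scale as Z², so for Z = 3: E_n = −122.4/n² eV.
E_7 = −122.4/49 = −2.498 eV and E_6 = −122.4/36 = −3.400 eV.
The photon energy is |E_7 − E_6| = 0.902 eV.

0.902 eV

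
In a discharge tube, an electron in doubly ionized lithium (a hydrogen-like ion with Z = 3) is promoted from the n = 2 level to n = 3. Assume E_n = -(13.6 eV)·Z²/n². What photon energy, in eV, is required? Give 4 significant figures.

17.00 eV

The Bohr energies scale as Z², so for Z = 3: E_n = −122.4/n² eV.
E_3 = −122.4/9 = −13.60 eV and E_2 = −122.4/4 = −30.60 eV.
The photon energy is |E_3 − E_2| = 17.00 eV.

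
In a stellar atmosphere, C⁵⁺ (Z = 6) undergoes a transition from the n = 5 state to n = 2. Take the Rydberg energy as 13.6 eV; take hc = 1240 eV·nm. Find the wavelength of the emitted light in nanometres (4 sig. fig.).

12.06 nm

For Z = 6 the level energies scale as Z², so the effective Rydberg energy is 13.6 × 36 = 489.6 eV.
ΔE = 489.6 × (1/2² − 1/5²) = 489.6 × 0.2100 = 102.8 eV.
λ = hc/ΔE = 1240 / 102.8 = 12.06 nm.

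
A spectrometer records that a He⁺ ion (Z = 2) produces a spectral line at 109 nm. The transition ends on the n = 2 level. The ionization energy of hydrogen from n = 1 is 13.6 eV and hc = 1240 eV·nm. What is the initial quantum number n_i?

n_i = 5

The photon energy is ΔE = hc/λ = 1240 / 109 = 11.38 eV.
With Z = 2, ΔE = 54.40 × (1/n_f² − 1/n_i²), so 1/n_f² − 1/n_i² = 0.2091.
With n_f = 2: 1/n_i² = 1/4 − 0.2091 = 0.04088, so n_i ≈ 4.95.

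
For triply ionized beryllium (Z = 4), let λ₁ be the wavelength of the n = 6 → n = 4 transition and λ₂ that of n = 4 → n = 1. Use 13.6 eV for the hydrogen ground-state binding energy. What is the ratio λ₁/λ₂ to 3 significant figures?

λ ∝ 1/ΔE ∝ 1/(1/n_f² − 1/n_i²), and the Z² and hc factors cancel in the ratio.
λ₁/λ₂ = (1/1² − 1/4²)/(1/4² − 1/6²) = 0.9375/0.03472 = 27.0.

27.0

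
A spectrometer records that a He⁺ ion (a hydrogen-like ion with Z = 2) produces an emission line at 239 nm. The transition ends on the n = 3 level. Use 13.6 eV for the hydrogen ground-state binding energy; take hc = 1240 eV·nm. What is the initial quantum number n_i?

n_i = 8

The photon energy is ΔE = hc/λ = 1240 / 239 = 5.188 eV.
With Z = 2, ΔE = 54.40 × (1/n_f² − 1/n_i²), so 1/n_f² − 1/n_i² = 0.09537.
With n_f = 3: 1/n_i² = 1/9 − 0.09537 = 0.01574, so n_i ≈ 7.97.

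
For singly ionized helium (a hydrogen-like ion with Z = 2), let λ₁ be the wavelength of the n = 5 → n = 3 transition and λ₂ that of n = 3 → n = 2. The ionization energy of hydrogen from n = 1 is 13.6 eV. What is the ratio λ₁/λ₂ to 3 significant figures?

λ ∝ 1/ΔE ∝ 1/(1/n_f² − 1/n_i²), and the Z² and hc factors cancel in the ratio.
λ₁/λ₂ = (1/2² − 1/3²)/(1/3² − 1/5²) = 0.1389/0.07111 = 1.95.

1.95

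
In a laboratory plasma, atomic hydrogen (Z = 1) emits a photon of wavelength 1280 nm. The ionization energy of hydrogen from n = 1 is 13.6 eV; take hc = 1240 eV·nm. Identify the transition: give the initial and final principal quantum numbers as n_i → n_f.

n_i = 5, n_f = 3

The photon energy is ΔE = hc/λ = 1240 / 1280 = 0.9688 eV.
With Z = 1, ΔE = 13.60 × (1/n_f² − 1/n_i²), so 1/n_f² − 1/n_i² = 0.07123.
Trying n_f = 3 gives 1/n_i² = 0.03988, i.e. n_i ≈ 5; this pair matches.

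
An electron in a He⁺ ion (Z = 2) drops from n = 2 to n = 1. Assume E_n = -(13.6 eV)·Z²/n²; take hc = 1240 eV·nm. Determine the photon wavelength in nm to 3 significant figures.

30.4 nm

For Z = 2 the level energies scale as Z², so the effective Rydberg energy is 13.6 × 4 = 54.40 eV.
ΔE = 54.40 × (1/1² − 1/2²) = 54.40 × 0.7500 = 40.80 eV.
λ = hc/ΔE = 1240 / 40.80 = 30.4 nm.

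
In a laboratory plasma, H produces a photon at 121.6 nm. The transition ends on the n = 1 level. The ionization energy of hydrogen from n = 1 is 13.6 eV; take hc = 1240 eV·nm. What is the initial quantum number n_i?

n_i = 2

The photon energy is ΔE = hc/λ = 1240 / 121.6 = 10.20 eV.
With Z = 1, ΔE = 13.60 × (1/n_f² − 1/n_i²), so 1/n_f² − 1/n_i² = 0.7498.
With n_f = 1: 1/n_i² = 1/1 − 0.7498 = 0.2502, so n_i ≈ 2.00.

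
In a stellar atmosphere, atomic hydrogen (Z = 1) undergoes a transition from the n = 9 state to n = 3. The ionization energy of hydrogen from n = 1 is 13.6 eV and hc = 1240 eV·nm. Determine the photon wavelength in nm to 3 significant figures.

923 nm

ΔE = 13.60 × (1/3² − 1/9²) = 13.60 × 0.09877 = 1.343 eV.
λ = hc/ΔE = 1240 / 1.343 = 923 nm.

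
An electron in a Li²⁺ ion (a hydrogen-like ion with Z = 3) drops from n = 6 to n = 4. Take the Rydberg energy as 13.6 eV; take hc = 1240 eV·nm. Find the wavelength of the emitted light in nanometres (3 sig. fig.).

For Z = 3 the level energies scale as Z², so the effective Rydberg energy is 13.6 × 9 = 122.4 eV.
ΔE = 122.4 × (1/4² − 1/6²) = 122.4 × 0.03472 = 4.250 eV.
λ = hc/ΔE = 1240 / 4.250 = 292 nm.

292 nm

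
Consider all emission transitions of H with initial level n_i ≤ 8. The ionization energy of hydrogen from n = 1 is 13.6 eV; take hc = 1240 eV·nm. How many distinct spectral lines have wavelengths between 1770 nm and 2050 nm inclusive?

2

Enumerate all n_i → n_f pairs with 1 ≤ n_f < n_i ≤ 8 and compute λ = 1240 / [13.6·1·(1/n_f² − 1/n_i²)].
Lines falling in [1770, 2050] nm: 4→3 (1876 nm), 8→4 (1945 nm).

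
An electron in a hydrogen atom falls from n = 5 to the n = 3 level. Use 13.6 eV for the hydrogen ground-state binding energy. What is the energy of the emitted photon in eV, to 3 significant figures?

0.967 eV

E_5 = −13.60/25 = −0.5440 eV and E_3 = −13.60/9 = −1.511 eV.
The photon energy is |E_5 − E_3| = 0.967 eV.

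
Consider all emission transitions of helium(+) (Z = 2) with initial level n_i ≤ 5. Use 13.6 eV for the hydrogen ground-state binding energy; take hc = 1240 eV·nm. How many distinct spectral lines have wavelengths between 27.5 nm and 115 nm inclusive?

2

Enumerate all n_i → n_f pairs with 1 ≤ n_f < n_i ≤ 5 and compute λ = 1240 / [13.6·4·(1/n_f² − 1/n_i²)].
Lines falling in [27.5, 115] nm: 2→1 (30.39 nm), 5→2 (108.5 nm).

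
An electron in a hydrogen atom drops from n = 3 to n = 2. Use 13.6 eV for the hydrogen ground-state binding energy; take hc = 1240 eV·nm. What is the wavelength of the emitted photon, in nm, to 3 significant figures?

ΔE = 13.60 × (1/2² − 1/3²) = 13.60 × 0.1389 = 1.889 eV.
λ = hc/ΔE = 1240 / 1.889 = 656 nm.
This line belongs to the Balmer series.

656 nm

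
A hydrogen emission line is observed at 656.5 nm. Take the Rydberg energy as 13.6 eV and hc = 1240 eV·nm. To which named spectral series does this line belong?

ΔE = 1240/656.5 = 1.889 eV.
This matches 13.6 × (1/2² − 1/3²), so n_f = 2: the Balmer series.

Balmer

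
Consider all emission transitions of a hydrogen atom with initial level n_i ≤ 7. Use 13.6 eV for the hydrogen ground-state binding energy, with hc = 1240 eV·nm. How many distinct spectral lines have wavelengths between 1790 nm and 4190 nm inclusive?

Enumerate all n_i → n_f pairs with 1 ≤ n_f < n_i ≤ 7 and compute λ = 1240 / [13.6·1·(1/n_f² − 1/n_i²)].
Lines falling in [1790, 4190] nm: 4→3 (1876 nm), 7→4 (2166 nm), 6→4 (2626 nm), 5→4 (4052 nm).

4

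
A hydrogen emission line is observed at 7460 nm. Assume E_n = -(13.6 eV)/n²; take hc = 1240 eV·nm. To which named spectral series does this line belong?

ΔE = 1240/7460 = 0.1662 eV.
This matches 13.6 × (1/5² − 1/6²), so n_f = 5: the Pfund series.

Pfund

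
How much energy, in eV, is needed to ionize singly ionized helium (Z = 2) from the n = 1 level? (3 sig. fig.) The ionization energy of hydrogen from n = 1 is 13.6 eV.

E_n = −13.6 Z²/n² = −54.40/n² eV for Z = 2.
E_1 = −54.40/1 = −54.4 eV, so ionization (to E = 0) requires 54.4 eV.

54.4 eV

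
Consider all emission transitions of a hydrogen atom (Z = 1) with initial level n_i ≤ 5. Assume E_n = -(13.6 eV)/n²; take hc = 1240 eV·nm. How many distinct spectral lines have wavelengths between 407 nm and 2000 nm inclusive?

Enumerate all n_i → n_f pairs with 1 ≤ n_f < n_i ≤ 5 and compute λ = 1240 / [13.6·1·(1/n_f² − 1/n_i²)].
Lines falling in [407, 2000] nm: 5→2 (434.2 nm), 4→2 (486.3 nm), 3→2 (656.5 nm), 5→3 (1282 nm), 4→3 (1876 nm).

5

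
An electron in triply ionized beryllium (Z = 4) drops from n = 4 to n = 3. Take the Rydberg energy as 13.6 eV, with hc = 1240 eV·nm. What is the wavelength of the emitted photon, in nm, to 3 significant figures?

117 nm

For Z = 4 the level energies scale as Z², so the effective Rydberg energy is 13.6 × 16 = 217.6 eV.
ΔE = 217.6 × (1/3² − 1/4²) = 217.6 × 0.04861 = 10.58 eV.
λ = hc/ΔE = 1240 / 10.58 = 117 nm.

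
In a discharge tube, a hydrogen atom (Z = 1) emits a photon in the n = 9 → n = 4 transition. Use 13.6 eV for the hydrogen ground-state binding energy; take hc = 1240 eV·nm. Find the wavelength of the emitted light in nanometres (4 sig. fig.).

1818 nm

ΔE = 13.60 × (1/4² − 1/9²) = 13.60 × 0.05015 = 0.6821 eV.
λ = hc/ΔE = 1240 / 0.6821 = 1818 nm.
This line belongs to the Brackett series.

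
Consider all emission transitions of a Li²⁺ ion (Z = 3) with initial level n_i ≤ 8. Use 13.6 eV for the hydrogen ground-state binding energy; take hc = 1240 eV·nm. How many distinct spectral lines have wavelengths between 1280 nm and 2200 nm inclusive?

Enumerate all n_i → n_f pairs with 1 ≤ n_f < n_i ≤ 8 and compute λ = 1240 / [13.6·9·(1/n_f² − 1/n_i²)].
Lines falling in [1280, 2200] nm: 7→6 (1375 nm), 8→7 (2118 nm).

2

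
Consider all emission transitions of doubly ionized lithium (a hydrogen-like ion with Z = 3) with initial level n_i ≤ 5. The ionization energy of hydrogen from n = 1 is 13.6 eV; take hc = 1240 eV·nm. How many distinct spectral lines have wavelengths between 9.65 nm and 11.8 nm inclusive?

3

Enumerate all n_i → n_f pairs with 1 ≤ n_f < n_i ≤ 5 and compute λ = 1240 / [13.6·9·(1/n_f² − 1/n_i²)].
Lines falling in [9.65, 11.8] nm: 5→1 (10.55 nm), 4→1 (10.81 nm), 3→1 (11.40 nm).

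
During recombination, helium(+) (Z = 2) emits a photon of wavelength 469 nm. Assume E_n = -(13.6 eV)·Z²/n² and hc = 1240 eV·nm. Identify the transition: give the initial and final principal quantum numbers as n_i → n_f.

n_i = 4, n_f = 3

The photon energy is ΔE = hc/λ = 1240 / 469 = 2.644 eV.
With Z = 2, ΔE = 54.40 × (1/n_f² − 1/n_i²), so 1/n_f² − 1/n_i² = 0.04860.
Trying n_f = 3 gives 1/n_i² = 0.06251, i.e. n_i ≈ 4; this pair matches.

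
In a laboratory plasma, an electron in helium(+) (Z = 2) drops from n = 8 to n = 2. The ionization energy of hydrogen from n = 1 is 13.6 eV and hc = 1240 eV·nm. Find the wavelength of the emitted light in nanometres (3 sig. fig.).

97.3 nm

For Z = 2 the level energies scale as Z², so the effective Rydberg energy is 13.6 × 4 = 54.40 eV.
ΔE = 54.40 × (1/2² − 1/8²) = 54.40 × 0.2344 = 12.75 eV.
λ = hc/ΔE = 1240 / 12.75 = 97.3 nm.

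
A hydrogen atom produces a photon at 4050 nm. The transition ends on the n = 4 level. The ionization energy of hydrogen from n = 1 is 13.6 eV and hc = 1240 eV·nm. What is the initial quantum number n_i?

n_i = 5

The photon energy is ΔE = hc/λ = 1240 / 4050 = 0.3062 eV.
With Z = 1, ΔE = 13.60 × (1/n_f² − 1/n_i²), so 1/n_f² − 1/n_i² = 0.02251.
With n_f = 4: 1/n_i² = 1/16 − 0.02251 = 0.03999, so n_i ≈ 5.00.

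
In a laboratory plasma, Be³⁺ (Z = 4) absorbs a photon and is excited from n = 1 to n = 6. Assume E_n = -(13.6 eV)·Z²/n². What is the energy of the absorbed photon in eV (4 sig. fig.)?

211.6 eV

The Bohr energies scale as Z², so for Z = 4: E_n = −217.6/n² eV.
E_6 = −217.6/36 = −6.044 eV and E_1 = −217.6/1 = −217.6 eV.
The photon energy is |E_6 − E_1| = 211.6 eV.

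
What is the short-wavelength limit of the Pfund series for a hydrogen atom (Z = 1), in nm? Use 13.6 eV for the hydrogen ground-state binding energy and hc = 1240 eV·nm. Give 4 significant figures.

The Pfund series has lower level n_f = 5; the series limit corresponds to n_i → ∞.
ΔE_max = 13.6 × 1 / 5² = 0.5440 eV.
λ_min = 1240 / 0.5440 = 2279 nm.

2279 nm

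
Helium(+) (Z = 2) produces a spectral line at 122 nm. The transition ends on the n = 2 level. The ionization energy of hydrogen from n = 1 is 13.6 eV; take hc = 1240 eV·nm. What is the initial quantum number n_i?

The photon energy is ΔE = hc/λ = 1240 / 122 = 10.16 eV.
With Z = 2, ΔE = 54.40 × (1/n_f² − 1/n_i²), so 1/n_f² − 1/n_i² = 0.1868.
With n_f = 2: 1/n_i² = 1/4 − 0.1868 = 0.06316, so n_i ≈ 3.98.

n_i = 4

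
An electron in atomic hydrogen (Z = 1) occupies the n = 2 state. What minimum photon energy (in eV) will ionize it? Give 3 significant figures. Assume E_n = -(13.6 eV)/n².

3.40 eV

E_2 = −13.60/4 = −3.40 eV, so ionization (to E = 0) requires 3.40 eV.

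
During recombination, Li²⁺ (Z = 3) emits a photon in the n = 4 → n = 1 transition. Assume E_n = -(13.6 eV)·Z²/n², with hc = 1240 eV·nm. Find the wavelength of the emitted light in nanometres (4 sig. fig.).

10.81 nm

For Z = 3 the level energies scale as Z², so the effective Rydberg energy is 13.6 × 9 = 122.4 eV.
ΔE = 122.4 × (1/1² − 1/4²) = 122.4 × 0.9375 = 114.8 eV.
λ = hc/ΔE = 1240 / 114.8 = 10.81 nm.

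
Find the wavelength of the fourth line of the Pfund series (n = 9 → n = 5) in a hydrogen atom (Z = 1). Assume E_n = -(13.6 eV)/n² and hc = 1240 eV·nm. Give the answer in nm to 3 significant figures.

The Pfund series terminates on n_f = 5; the fourth line has n_i = 5+4 = 9.
ΔE = 13.60 × (1/5² − 1/9²) = 0.3761 eV.
λ = 1240 / 0.3761 = 3300 nm.

3300 nm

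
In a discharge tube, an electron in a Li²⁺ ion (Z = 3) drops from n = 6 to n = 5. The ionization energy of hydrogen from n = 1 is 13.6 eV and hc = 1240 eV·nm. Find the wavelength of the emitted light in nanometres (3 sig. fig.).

829 nm

For Z = 3 the level energies scale as Z², so the effective Rydberg energy is 13.6 × 9 = 122.4 eV.
ΔE = 122.4 × (1/5² − 1/6²) = 122.4 × 0.01222 = 1.496 eV.
λ = hc/ΔE = 1240 / 1.496 = 829 nm.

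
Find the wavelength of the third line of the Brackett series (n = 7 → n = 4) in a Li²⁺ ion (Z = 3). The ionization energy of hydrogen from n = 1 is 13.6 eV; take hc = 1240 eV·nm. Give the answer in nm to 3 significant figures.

241 nm

The Brackett series terminates on n_f = 4; the third line has n_i = 4+3 = 7.
ΔE = 122.4 × (1/4² − 1/7²) = 5.152 eV.
λ = 1240 / 5.152 = 241 nm.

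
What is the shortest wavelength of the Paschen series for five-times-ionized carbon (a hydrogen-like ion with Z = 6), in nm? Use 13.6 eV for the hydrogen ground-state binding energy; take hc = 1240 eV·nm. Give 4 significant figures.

22.79 nm

The Paschen series has lower level n_f = 3; the series limit corresponds to n_i → ∞.
ΔE_max = 13.6 × 36 / 3² = 54.40 eV.
λ_min = 1240 / 54.40 = 22.79 nm.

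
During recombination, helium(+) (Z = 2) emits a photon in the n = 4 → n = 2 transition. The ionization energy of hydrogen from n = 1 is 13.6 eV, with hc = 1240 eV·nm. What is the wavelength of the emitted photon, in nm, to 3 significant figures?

122 nm

For Z = 2 the level energies scale as Z², so the effective Rydberg energy is 13.6 × 4 = 54.40 eV.
ΔE = 54.40 × (1/2² − 1/4²) = 54.40 × 0.1875 = 10.20 eV.
λ = hc/ΔE = 1240 / 10.20 = 122 nm.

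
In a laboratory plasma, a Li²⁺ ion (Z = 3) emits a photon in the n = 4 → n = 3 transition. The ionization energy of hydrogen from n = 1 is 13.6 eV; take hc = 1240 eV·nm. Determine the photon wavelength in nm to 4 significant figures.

For Z = 3 the level energies scale as Z², so the effective Rydberg energy is 13.6 × 9 = 122.4 eV.
ΔE = 122.4 × (1/3² − 1/4²) = 122.4 × 0.04861 = 5.950 eV.
λ = hc/ΔE = 1240 / 5.950 = 208.4 nm.

208.4 nm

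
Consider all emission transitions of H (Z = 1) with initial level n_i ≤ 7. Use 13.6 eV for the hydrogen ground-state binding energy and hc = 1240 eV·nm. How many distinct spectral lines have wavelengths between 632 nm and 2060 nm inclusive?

5

Enumerate all n_i → n_f pairs with 1 ≤ n_f < n_i ≤ 7 and compute λ = 1240 / [13.6·1·(1/n_f² − 1/n_i²)].
Lines falling in [632, 2060] nm: 3→2 (656.5 nm), 7→3 (1005 nm), 6→3 (1094 nm), 5→3 (1282 nm), 4→3 (1876 nm).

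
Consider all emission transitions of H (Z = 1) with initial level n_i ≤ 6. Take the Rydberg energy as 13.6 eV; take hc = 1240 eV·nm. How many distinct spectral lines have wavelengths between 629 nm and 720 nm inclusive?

Enumerate all n_i → n_f pairs with 1 ≤ n_f < n_i ≤ 6 and compute λ = 1240 / [13.6·1·(1/n_f² − 1/n_i²)].
Lines falling in [629, 720] nm: 3→2 (656.5 nm).

1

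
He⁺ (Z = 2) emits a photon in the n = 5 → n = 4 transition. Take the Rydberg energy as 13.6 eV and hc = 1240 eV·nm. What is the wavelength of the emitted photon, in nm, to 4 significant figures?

1013 nm

For Z = 2 the level energies scale as Z², so the effective Rydberg energy is 13.6 × 4 = 54.40 eV.
ΔE = 54.40 × (1/4² − 1/5²) = 54.40 × 0.02250 = 1.224 eV.
λ = hc/ΔE = 1240 / 1.224 = 1013 nm.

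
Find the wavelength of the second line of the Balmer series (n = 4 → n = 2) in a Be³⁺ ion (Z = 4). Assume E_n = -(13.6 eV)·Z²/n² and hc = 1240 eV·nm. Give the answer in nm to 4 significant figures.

30.39 nm

The Balmer series terminates on n_f = 2; the second line has n_i = 2+2 = 4.
ΔE = 217.6 × (1/2² − 1/4²) = 40.80 eV.
λ = 1240 / 40.80 = 30.39 nm.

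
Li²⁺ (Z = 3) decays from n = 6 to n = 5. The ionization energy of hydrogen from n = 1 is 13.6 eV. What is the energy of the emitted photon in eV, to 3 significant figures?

1.50 eV

The Bohr energies scale as Z², so for Z = 3: E_n = −122.4/n² eV.
E_6 = −122.4/36 = −3.400 eV and E_5 = −122.4/25 = −4.896 eV.
The photon energy is |E_6 − E_5| = 1.50 eV.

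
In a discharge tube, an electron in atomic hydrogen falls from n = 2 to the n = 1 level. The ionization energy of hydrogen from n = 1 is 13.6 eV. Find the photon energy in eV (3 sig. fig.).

10.2 eV

E_2 = −13.60/4 = −3.400 eV and E_1 = −13.60/1 = −13.60 eV.
The photon energy is |E_2 − E_1| = 10.2 eV.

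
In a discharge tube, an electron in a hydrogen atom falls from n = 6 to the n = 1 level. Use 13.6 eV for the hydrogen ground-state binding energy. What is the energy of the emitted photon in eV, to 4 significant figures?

E_6 = −13.60/36 = −0.3778 eV and E_1 = −13.60/1 = −13.60 eV.
The photon energy is |E_6 − E_1| = 13.22 eV.

13.22 eV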